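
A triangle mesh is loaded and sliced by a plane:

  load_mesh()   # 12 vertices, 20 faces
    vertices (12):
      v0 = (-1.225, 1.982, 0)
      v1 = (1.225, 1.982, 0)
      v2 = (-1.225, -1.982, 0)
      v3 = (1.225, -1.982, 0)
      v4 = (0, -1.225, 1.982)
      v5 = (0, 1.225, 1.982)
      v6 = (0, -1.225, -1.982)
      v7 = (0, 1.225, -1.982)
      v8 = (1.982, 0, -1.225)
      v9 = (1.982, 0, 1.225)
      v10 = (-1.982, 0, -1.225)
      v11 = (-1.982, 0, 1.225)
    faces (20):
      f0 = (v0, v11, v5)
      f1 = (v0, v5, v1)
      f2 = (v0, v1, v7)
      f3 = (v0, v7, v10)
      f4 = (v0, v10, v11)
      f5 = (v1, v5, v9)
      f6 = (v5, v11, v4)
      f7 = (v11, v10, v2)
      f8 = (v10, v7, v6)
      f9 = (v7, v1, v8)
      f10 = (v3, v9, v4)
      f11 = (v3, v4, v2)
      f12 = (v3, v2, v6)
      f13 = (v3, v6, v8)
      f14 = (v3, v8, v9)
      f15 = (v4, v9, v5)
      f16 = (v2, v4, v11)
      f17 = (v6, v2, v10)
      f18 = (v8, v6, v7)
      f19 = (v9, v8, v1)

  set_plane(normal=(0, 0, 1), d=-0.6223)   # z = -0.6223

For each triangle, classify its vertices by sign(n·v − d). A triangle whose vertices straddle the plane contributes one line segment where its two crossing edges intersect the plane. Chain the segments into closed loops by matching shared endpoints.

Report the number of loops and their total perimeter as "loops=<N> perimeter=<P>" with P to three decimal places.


loops=1 perimeter=11.888

Straddling triangles (10 of 20):
  (v0,v1,v7) [++-] → (0.84038, 1.74432, -0.6223)–(-0.84038, 1.74432, -0.6223)  len=1.6808
  (v0,v7,v10) [+--] → (-0.84038, 1.74432, -0.6223)–(-1.60956, 0.975144, -0.6223)  len=1.0878
  (v0,v10,v11) [+-+] → (-1.60956, 0.975144, -0.6223)–(-1.982, 0, -0.6223)  len=1.0438
  (v11,v10,v2) [+-+] → (-1.982, 0, -0.6223)–(-1.60956, -0.975144, -0.6223)  len=1.0438
  (v7,v1,v8) [-+-] → (0.84038, 1.74432, -0.6223)–(1.60956, 0.975144, -0.6223)  len=1.0878
  (v3,v2,v6) [++-] → (-0.84038, -1.74432, -0.6223)–(0.84038, -1.74432, -0.6223)  len=1.6808
  (v3,v6,v8) [+--] → (0.84038, -1.74432, -0.6223)–(1.60956, -0.975144, -0.6223)  len=1.0878
  (v3,v8,v9) [+-+] → (1.60956, -0.975144, -0.6223)–(1.982, 0, -0.6223)  len=1.0438
  (v6,v2,v10) [-+-] → (-0.84038, -1.74432, -0.6223)–(-1.60956, -0.975144, -0.6223)  len=1.0878
  (v9,v8,v1) [+-+] → (1.982, 0, -0.6223)–(1.60956, 0.975144, -0.6223)  len=1.0438

Chained into 1 loop(s):
  loop 1: 10 segments, perimeter = 11.8880
Total perimeter = 11.888


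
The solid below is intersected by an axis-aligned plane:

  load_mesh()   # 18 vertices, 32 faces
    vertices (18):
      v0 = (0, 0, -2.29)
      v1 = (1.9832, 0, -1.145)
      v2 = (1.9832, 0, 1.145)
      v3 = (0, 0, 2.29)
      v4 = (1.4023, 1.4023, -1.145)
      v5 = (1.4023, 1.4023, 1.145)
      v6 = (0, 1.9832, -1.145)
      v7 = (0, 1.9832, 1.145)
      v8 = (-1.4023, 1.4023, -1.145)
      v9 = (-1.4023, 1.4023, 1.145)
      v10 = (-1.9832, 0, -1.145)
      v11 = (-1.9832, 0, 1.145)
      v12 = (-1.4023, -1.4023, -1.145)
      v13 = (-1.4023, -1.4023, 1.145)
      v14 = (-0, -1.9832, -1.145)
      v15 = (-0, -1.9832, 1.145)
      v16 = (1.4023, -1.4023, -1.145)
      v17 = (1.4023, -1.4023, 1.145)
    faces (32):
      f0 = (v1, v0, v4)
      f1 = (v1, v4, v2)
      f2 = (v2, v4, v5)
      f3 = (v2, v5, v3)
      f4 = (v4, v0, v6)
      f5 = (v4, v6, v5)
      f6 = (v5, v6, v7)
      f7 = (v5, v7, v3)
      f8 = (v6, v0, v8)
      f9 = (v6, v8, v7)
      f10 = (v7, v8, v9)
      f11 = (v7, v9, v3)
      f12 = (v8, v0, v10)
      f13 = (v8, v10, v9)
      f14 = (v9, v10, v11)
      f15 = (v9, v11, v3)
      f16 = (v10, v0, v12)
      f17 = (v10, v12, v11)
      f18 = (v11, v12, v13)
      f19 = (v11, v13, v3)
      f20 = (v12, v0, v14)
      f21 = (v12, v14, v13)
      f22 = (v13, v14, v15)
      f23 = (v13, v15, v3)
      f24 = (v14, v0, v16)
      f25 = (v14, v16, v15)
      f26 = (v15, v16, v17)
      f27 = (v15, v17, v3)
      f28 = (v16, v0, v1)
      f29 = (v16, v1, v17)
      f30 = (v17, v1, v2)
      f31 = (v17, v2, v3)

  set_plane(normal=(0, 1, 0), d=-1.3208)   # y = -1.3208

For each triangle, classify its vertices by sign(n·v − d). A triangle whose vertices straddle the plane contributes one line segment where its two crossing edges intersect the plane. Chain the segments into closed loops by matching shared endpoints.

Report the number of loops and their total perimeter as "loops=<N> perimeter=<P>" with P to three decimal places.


loops=1 perimeter=10.545

Straddling triangles (12 of 32):
  (v10,v0,v12) [++-] → (-1.3208, -1.3208, -1.21155)–(-1.43606, -1.3208, -1.145)  len=0.1331
  (v10,v12,v11) [+-+] → (-1.43606, -1.3208, -1.145)–(-1.43606, -1.3208, -1.01191)  len=0.1331
  (v11,v12,v13) [+--] → (-1.43606, -1.3208, -1.01191)–(-1.43606, -1.3208, 1.145)  len=2.1569
  (v11,v13,v3) [+-+] → (-1.43606, -1.3208, 1.145)–(-1.3208, -1.3208, 1.21155)  len=0.1331
  (v12,v0,v14) [-+-] → (-1.3208, -1.3208, -1.21155)–(0, -1.3208, -1.52744)  len=1.3580
  (v13,v15,v3) [--+] → (0, -1.3208, 1.52744)–(-1.3208, -1.3208, 1.21155)  len=1.3580
  (v14,v0,v16) [-+-] → (0, -1.3208, -1.52744)–(1.3208, -1.3208, -1.21155)  len=1.3580
  (v15,v17,v3) [--+] → (1.3208, -1.3208, 1.21155)–(0, -1.3208, 1.52744)  len=1.3580
  (v16,v0,v1) [-++] → (1.3208, -1.3208, -1.21155)–(1.43606, -1.3208, -1.145)  len=0.1331
  (v16,v1,v17) [-+-] → (1.43606, -1.3208, -1.145)–(1.43606, -1.3208, 1.01191)  len=2.1569
  (v17,v1,v2) [-++] → (1.43606, -1.3208, 1.01191)–(1.43606, -1.3208, 1.145)  len=0.1331
  (v17,v2,v3) [-++] → (1.43606, -1.3208, 1.145)–(1.3208, -1.3208, 1.21155)  len=0.1331

Chained into 1 loop(s):
  loop 1: 12 segments, perimeter = 10.5446
Total perimeter = 10.545


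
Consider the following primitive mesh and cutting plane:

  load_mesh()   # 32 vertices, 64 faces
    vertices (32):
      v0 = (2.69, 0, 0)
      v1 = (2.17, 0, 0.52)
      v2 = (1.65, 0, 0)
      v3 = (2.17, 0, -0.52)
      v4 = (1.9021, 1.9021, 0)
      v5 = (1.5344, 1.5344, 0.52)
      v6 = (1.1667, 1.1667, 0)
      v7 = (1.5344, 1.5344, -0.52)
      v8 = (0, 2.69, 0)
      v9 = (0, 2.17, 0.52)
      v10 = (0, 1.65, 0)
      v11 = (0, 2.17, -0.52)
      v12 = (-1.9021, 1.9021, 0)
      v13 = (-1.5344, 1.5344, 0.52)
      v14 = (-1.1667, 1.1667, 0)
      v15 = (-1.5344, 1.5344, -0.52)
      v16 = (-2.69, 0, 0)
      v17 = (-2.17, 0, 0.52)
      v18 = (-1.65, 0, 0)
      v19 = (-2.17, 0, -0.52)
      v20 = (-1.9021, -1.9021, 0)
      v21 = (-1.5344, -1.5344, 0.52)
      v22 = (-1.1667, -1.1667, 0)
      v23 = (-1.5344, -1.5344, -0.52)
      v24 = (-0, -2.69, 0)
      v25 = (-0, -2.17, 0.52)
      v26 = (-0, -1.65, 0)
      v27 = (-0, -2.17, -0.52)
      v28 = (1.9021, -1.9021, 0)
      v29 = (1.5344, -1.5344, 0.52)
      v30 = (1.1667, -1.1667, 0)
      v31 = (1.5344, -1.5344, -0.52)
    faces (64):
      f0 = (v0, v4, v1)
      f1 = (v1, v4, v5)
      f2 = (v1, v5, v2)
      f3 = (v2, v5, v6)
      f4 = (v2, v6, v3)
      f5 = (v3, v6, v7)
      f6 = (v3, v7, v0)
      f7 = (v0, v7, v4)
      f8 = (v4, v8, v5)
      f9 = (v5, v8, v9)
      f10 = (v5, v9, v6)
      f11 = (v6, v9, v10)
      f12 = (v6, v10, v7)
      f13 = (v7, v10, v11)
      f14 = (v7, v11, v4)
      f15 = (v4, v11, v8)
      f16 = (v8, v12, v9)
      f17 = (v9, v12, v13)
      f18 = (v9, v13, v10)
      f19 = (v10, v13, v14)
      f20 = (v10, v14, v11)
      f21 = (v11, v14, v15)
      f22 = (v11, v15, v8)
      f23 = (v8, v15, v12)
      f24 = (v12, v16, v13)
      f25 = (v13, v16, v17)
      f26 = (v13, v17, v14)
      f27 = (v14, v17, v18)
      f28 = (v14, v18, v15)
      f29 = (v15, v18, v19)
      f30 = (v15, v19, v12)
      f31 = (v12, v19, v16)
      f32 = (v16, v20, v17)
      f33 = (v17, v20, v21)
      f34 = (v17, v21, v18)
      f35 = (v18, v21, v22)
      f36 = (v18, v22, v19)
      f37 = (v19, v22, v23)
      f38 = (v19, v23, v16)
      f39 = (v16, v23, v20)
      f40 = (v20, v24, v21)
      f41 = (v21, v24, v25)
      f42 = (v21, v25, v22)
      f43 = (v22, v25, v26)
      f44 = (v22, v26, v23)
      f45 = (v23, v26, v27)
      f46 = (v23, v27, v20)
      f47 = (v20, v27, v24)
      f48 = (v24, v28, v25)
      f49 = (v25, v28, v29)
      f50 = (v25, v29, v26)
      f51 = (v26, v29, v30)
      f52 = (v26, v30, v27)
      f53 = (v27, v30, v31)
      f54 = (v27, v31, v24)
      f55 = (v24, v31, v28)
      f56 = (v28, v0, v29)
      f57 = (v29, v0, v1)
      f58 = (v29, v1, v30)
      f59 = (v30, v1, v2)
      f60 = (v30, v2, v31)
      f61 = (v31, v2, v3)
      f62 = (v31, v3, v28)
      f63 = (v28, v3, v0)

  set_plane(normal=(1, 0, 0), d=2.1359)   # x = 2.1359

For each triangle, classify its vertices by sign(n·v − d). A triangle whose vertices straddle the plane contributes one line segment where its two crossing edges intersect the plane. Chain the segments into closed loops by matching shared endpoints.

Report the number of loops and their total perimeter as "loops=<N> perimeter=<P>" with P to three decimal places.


loops=1 perimeter=5.792

Straddling triangles (14 of 64):
  (v0,v4,v1) [+-+] → (2.1359, 1.33767, 0)–(2.1359, 0.242111, 0.453811)  len=1.1858
  (v1,v4,v5) [+--] → (2.1359, 0.242111, 0.453811)–(2.1359, 0.0823207, 0.52)  len=0.1730
  (v1,v5,v2) [+--] → (2.1359, 0.0823207, 0.52)–(2.1359, 0, 0.4859)  len=0.0891
  (v2,v6,v3) [--+] → (2.1359, 0.0396536, -0.502326)–(2.1359, 0, -0.4859)  len=0.0429
  (v3,v6,v7) [+--] → (2.1359, 0.0396536, -0.502326)–(2.1359, 0.0823207, -0.52)  len=0.0462
  (v3,v7,v0) [+-+] → (2.1359, 0.0823207, -0.52)–(2.1359, 0.735731, -0.249335)  len=0.7073
  (v0,v7,v4) [+--] → (2.1359, 0.735731, -0.249335)–(2.1359, 1.33767, 0)  len=0.6515
  (v28,v0,v29) [-+-] → (2.1359, -1.33767, 0)–(2.1359, -0.735731, 0.249335)  len=0.6515
  (v29,v0,v1) [-++] → (2.1359, -0.735731, 0.249335)–(2.1359, -0.0823207, 0.52)  len=0.7073
  (v29,v1,v30) [-+-] → (2.1359, -0.0823207, 0.52)–(2.1359, -0.0396536, 0.502326)  len=0.0462
  (v30,v1,v2) [-+-] → (2.1359, -0.0396536, 0.502326)–(2.1359, 0, 0.4859)  len=0.0429
  (v31,v2,v3) [--+] → (2.1359, 0, -0.4859)–(2.1359, -0.0823207, -0.52)  len=0.0891
  (v31,v3,v28) [-+-] → (2.1359, -0.0823207, -0.52)–(2.1359, -0.242111, -0.453811)  len=0.1730
  (v28,v3,v0) [-++] → (2.1359, -0.242111, -0.453811)–(2.1359, -1.33767, 0)  len=1.1858

Chained into 1 loop(s):
  loop 1: 14 segments, perimeter = 5.7916
Total perimeter = 5.792


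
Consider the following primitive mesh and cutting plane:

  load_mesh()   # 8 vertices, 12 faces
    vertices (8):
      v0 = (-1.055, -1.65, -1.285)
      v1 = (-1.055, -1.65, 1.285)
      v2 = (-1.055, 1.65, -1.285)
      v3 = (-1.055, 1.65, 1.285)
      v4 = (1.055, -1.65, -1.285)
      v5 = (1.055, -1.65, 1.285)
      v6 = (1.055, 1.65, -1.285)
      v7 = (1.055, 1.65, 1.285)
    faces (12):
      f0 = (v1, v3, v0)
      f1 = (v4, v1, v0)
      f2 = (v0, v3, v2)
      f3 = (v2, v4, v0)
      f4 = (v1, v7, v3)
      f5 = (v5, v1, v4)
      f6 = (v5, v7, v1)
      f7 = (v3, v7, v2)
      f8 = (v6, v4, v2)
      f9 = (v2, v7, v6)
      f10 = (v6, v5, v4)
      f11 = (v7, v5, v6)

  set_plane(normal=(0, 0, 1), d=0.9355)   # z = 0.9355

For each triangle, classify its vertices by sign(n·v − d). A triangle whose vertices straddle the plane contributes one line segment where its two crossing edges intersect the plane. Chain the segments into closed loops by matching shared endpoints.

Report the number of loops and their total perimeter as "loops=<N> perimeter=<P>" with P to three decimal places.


loops=1 perimeter=10.820

Straddling triangles (8 of 12):
  (v1,v3,v0) [++-] → (-1.055, 1.20123, 0.9355)–(-1.055, -1.65, 0.9355)  len=2.8512
  (v4,v1,v0) [-+-] → (-0.768056, -1.65, 0.9355)–(-1.055, -1.65, 0.9355)  len=0.2869
  (v0,v3,v2) [-+-] → (-1.055, 1.20123, 0.9355)–(-1.055, 1.65, 0.9355)  len=0.4488
  (v5,v1,v4) [++-] → (-0.768056, -1.65, 0.9355)–(1.055, -1.65, 0.9355)  len=1.8231
  (v3,v7,v2) [++-] → (0.768056, 1.65, 0.9355)–(-1.055, 1.65, 0.9355)  len=1.8231
  (v2,v7,v6) [-+-] → (0.768056, 1.65, 0.9355)–(1.055, 1.65, 0.9355)  len=0.2869
  (v6,v5,v4) [-+-] → (1.055, -1.20123, 0.9355)–(1.055, -1.65, 0.9355)  len=0.4488
  (v7,v5,v6) [++-] → (1.055, -1.20123, 0.9355)–(1.055, 1.65, 0.9355)  len=2.8512

Chained into 1 loop(s):
  loop 1: 8 segments, perimeter = 10.8200
Total perimeter = 10.820


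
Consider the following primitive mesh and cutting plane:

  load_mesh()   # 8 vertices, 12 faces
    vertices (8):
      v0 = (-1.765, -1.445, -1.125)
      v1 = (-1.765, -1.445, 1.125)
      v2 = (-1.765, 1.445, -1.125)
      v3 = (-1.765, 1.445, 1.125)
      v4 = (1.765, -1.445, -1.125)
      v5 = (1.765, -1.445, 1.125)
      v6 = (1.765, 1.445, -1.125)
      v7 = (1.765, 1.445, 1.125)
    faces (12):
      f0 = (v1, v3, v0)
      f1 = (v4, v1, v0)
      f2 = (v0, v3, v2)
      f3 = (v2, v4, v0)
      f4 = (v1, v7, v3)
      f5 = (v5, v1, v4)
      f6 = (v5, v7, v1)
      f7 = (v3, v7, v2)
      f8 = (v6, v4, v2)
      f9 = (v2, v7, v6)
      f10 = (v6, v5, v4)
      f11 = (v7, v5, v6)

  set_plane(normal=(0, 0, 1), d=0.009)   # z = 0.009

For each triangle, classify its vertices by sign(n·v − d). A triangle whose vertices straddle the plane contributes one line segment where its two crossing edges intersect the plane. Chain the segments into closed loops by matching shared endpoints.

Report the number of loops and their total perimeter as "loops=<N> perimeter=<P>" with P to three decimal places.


loops=1 perimeter=12.840

Straddling triangles (8 of 12):
  (v1,v3,v0) [++-] → (-1.765, 0.01156, 0.009)–(-1.765, -1.445, 0.009)  len=1.4566
  (v4,v1,v0) [-+-] → (-0.01412, -1.445, 0.009)–(-1.765, -1.445, 0.009)  len=1.7509
  (v0,v3,v2) [-+-] → (-1.765, 0.01156, 0.009)–(-1.765, 1.445, 0.009)  len=1.4334
  (v5,v1,v4) [++-] → (-0.01412, -1.445, 0.009)–(1.765, -1.445, 0.009)  len=1.7791
  (v3,v7,v2) [++-] → (0.01412, 1.445, 0.009)–(-1.765, 1.445, 0.009)  len=1.7791
  (v2,v7,v6) [-+-] → (0.01412, 1.445, 0.009)–(1.765, 1.445, 0.009)  len=1.7509
  (v6,v5,v4) [-+-] → (1.765, -0.01156, 0.009)–(1.765, -1.445, 0.009)  len=1.4334
  (v7,v5,v6) [++-] → (1.765, -0.01156, 0.009)–(1.765, 1.445, 0.009)  len=1.4566

Chained into 1 loop(s):
  loop 1: 8 segments, perimeter = 12.8400
Total perimeter = 12.840


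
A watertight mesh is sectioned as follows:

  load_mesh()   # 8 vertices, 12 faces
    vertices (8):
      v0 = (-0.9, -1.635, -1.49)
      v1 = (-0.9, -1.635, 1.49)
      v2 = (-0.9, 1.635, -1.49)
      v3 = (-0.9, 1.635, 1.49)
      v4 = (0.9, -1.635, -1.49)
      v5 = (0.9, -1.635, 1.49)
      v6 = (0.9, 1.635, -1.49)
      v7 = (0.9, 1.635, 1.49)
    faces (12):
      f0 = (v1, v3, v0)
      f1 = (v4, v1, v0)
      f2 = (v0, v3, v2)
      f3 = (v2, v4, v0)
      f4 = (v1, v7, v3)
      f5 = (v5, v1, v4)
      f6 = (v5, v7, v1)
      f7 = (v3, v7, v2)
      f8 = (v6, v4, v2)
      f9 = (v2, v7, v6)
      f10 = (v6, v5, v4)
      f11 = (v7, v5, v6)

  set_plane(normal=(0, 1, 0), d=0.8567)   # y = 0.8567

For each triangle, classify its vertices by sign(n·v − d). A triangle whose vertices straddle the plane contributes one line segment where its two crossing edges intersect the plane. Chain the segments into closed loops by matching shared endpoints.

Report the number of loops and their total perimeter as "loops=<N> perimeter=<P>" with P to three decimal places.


Straddling triangles (8 of 12):
  (v1,v3,v0) [-+-] → (-0.9, 0.8567, 1.49)–(-0.9, 0.8567, 0.780724)  len=0.7093
  (v0,v3,v2) [-++] → (-0.9, 0.8567, 0.780724)–(-0.9, 0.8567, -1.49)  len=2.2707
  (v2,v4,v0) [+--] → (-0.471578, 0.8567, -1.49)–(-0.9, 0.8567, -1.49)  len=0.4284
  (v1,v7,v3) [-++] → (0.471578, 0.8567, 1.49)–(-0.9, 0.8567, 1.49)  len=1.3716
  (v5,v7,v1) [-+-] → (0.9, 0.8567, 1.49)–(0.471578, 0.8567, 1.49)  len=0.4284
  (v6,v4,v2) [+-+] → (0.9, 0.8567, -1.49)–(-0.471578, 0.8567, -1.49)  len=1.3716
  (v6,v5,v4) [+--] → (0.9, 0.8567, -0.780724)–(0.9, 0.8567, -1.49)  len=0.7093
  (v7,v5,v6) [+-+] → (0.9, 0.8567, 1.49)–(0.9, 0.8567, -0.780724)  len=2.2707

Chained into 1 loop(s):
  loop 1: 8 segments, perimeter = 9.5600
Total perimeter = 9.560

loops=1 perimeter=9.560


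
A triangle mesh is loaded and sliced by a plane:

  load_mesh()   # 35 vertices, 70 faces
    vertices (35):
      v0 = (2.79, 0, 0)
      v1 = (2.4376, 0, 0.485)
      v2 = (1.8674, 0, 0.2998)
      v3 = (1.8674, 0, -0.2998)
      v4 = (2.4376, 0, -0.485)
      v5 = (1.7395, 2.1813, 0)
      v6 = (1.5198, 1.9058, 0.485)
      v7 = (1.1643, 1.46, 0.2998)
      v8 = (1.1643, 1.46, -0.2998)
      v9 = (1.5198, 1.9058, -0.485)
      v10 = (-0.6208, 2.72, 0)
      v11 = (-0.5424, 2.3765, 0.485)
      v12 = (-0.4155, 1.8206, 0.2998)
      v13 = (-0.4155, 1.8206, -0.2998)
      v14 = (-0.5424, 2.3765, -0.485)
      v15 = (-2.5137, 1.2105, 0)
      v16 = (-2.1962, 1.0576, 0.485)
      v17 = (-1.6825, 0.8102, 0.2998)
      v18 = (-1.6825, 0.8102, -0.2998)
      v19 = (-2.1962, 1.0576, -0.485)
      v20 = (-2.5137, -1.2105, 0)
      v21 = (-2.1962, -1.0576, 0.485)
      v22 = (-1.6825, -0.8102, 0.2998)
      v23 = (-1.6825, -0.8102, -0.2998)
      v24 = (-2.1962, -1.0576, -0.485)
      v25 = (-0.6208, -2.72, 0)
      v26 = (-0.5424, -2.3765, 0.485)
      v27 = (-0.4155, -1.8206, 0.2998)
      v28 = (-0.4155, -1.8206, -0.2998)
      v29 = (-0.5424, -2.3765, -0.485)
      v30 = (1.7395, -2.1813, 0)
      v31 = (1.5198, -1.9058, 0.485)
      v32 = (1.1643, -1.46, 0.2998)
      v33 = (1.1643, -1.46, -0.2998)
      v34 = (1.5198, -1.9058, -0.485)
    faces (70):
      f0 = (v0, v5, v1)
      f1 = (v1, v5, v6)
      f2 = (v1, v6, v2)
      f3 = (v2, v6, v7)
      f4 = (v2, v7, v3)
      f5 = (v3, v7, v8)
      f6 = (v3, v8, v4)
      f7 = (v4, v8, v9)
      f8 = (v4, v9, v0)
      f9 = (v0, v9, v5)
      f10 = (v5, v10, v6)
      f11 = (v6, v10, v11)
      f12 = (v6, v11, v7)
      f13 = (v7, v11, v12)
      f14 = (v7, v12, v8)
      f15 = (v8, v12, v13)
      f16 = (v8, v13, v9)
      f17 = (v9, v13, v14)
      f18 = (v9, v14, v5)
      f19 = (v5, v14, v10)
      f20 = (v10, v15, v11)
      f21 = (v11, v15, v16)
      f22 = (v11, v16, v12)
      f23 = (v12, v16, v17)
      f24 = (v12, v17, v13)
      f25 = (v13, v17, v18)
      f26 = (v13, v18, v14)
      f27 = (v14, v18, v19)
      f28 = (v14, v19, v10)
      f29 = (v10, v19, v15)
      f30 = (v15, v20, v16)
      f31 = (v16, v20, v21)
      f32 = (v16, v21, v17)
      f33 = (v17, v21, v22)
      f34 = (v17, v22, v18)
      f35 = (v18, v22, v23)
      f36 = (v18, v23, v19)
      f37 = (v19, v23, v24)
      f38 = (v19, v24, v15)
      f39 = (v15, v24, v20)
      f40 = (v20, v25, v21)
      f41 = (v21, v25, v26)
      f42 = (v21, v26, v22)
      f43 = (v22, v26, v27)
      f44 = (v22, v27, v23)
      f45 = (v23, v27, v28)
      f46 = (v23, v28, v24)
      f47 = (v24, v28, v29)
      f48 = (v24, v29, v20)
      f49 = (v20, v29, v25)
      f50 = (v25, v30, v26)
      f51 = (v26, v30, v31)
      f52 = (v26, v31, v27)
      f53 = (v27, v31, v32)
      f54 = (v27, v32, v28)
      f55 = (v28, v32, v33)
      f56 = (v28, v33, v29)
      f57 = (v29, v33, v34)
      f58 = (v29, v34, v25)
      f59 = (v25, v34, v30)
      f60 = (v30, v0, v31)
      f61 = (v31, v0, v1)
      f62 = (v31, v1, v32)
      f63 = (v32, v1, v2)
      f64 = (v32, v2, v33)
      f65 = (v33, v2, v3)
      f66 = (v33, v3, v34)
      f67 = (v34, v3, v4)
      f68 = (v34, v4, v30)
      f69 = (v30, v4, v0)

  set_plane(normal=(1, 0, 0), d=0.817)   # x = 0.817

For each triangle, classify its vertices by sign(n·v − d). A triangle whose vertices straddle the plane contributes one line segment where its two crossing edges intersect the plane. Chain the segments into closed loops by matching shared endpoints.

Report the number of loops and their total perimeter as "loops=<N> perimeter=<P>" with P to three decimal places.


loops=2 perimeter=5.770

Straddling triangles (20 of 70):
  (v5,v10,v6) [+-+] → (0.817, 2.39185, 0)–(0.817, 2.17312, 0.325765)  len=0.3924
  (v6,v10,v11) [+--] → (0.817, 2.17312, 0.325765)–(0.817, 2.06622, 0.485)  len=0.1918
  (v6,v11,v7) [+-+] → (0.817, 2.06622, 0.485)–(0.817, 1.6465, 0.337487)  len=0.4449
  (v7,v11,v12) [+--] → (0.817, 1.6465, 0.337487)–(0.817, 1.53927, 0.2998)  len=0.1137
  (v7,v12,v8) [+-+] → (0.817, 1.53927, 0.2998)–(0.817, 1.53927, -0.167985)  len=0.4678
  (v8,v12,v13) [+--] → (0.817, 1.53927, -0.167985)–(0.817, 1.53927, -0.2998)  len=0.1318
  (v8,v13,v9) [+-+] → (0.817, 1.53927, -0.2998)–(0.817, 1.87486, -0.417745)  len=0.3557
  (v9,v13,v14) [+--] → (0.817, 1.87486, -0.417745)–(0.817, 2.06622, -0.485)  len=0.2028
  (v9,v14,v5) [+-+] → (0.817, 2.06622, -0.485)–(0.817, 2.26021, -0.19607)  len=0.3480
  (v5,v14,v10) [+--] → (0.817, 2.26021, -0.19607)–(0.817, 2.39185, 0)  len=0.2362
  (v25,v30,v26) [-+-] → (0.817, -2.39185, 0)–(0.817, -2.26021, 0.19607)  len=0.2362
  (v26,v30,v31) [-++] → (0.817, -2.26021, 0.19607)–(0.817, -2.06622, 0.485)  len=0.3480
  (v26,v31,v27) [-+-] → (0.817, -2.06622, 0.485)–(0.817, -1.87486, 0.417745)  len=0.2028
  (v27,v31,v32) [-++] → (0.817, -1.87486, 0.417745)–(0.817, -1.53927, 0.2998)  len=0.3557
  (v27,v32,v28) [-+-] → (0.817, -1.53927, 0.2998)–(0.817, -1.53927, 0.167985)  len=0.1318
  (v28,v32,v33) [-++] → (0.817, -1.53927, 0.167985)–(0.817, -1.53927, -0.2998)  len=0.4678
  (v28,v33,v29) [-+-] → (0.817, -1.53927, -0.2998)–(0.817, -1.6465, -0.337487)  len=0.1137
  (v29,v33,v34) [-++] → (0.817, -1.6465, -0.337487)–(0.817, -2.06622, -0.485)  len=0.4449
  (v29,v34,v25) [-+-] → (0.817, -2.06622, -0.485)–(0.817, -2.17312, -0.325765)  len=0.1918
  (v25,v34,v30) [-++] → (0.817, -2.17312, -0.325765)–(0.817, -2.39185, 0)  len=0.3924

Chained into 2 loop(s):
  loop 1: 10 segments, perimeter = 2.8850
  loop 2: 10 segments, perimeter = 2.8850
Total perimeter = 5.770


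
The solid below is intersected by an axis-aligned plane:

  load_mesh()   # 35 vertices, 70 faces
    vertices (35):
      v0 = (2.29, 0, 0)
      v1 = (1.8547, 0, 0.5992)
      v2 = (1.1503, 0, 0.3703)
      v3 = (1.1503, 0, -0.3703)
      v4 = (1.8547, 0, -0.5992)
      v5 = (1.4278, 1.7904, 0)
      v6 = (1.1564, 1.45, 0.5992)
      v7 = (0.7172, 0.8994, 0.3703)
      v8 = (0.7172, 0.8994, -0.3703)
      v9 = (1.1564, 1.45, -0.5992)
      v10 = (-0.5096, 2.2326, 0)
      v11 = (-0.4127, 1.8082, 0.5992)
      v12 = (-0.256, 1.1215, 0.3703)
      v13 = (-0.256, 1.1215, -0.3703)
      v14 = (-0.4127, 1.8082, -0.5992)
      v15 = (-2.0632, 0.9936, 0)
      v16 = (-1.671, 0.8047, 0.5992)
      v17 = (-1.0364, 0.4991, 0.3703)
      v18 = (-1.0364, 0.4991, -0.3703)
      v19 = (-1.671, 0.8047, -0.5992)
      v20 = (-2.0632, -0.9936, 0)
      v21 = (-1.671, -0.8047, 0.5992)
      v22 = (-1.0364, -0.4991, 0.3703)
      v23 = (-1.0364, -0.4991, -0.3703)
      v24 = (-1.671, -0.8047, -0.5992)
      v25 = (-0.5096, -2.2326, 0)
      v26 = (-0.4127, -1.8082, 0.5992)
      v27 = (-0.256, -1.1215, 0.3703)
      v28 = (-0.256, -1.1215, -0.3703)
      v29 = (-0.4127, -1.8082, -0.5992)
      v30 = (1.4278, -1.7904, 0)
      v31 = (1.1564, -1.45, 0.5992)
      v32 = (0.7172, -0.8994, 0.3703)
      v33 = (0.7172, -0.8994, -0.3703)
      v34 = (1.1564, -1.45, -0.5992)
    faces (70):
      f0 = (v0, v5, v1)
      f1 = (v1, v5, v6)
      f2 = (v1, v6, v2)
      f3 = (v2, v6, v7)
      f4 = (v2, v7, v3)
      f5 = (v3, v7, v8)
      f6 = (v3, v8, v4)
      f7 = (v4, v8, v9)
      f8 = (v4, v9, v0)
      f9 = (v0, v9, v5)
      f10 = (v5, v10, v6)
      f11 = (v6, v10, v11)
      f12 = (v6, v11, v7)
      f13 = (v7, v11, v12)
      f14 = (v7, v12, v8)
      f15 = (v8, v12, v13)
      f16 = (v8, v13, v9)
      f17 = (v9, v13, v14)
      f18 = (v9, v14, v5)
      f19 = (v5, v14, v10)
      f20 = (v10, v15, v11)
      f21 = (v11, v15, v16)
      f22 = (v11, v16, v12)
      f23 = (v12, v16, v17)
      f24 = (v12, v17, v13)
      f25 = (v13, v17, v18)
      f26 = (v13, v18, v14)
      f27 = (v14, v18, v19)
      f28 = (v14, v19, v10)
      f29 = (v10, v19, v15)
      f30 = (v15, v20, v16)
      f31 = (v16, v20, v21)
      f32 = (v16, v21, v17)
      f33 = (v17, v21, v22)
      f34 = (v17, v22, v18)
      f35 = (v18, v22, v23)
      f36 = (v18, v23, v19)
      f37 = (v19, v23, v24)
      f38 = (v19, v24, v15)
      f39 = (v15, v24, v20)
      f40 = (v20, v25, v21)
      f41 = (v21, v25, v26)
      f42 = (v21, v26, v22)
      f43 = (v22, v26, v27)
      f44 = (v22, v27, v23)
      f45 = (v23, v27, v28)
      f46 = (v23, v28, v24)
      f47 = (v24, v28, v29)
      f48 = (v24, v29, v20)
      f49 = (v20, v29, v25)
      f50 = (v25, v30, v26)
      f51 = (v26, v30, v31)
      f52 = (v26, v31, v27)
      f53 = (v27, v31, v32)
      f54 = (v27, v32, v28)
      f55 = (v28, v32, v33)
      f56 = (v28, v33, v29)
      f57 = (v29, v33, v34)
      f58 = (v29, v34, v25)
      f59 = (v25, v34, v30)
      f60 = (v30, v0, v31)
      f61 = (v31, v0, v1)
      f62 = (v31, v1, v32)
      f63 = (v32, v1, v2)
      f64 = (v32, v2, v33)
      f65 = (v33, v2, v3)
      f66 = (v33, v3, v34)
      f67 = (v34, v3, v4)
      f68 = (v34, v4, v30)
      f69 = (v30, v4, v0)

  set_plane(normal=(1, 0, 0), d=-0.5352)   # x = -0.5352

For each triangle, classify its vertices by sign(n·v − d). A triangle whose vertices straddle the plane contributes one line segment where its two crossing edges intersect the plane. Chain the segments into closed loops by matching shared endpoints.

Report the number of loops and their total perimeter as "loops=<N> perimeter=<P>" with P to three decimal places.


Straddling triangles (20 of 70):
  (v10,v15,v11) [+-+] → (-0.5352, 2.21218, 0)–(-0.5352, 1.74774, 0.554727)  len=0.7235
  (v11,v15,v16) [+--] → (-0.5352, 1.74774, 0.554727)–(-0.5352, 1.71051, 0.5992)  len=0.0580
  (v11,v16,v12) [+-+] → (-0.5352, 1.71051, 0.5992)–(-0.5352, 1.05899, 0.415465)  len=0.6769
  (v12,v16,v17) [+--] → (-0.5352, 1.05899, 0.415465)–(-0.5352, 0.898827, 0.3703)  len=0.1664
  (v12,v17,v13) [+-+] → (-0.5352, 0.898827, 0.3703)–(-0.5352, 0.898827, -0.105339)  len=0.4756
  (v13,v17,v18) [+--] → (-0.5352, 0.898827, -0.105339)–(-0.5352, 0.898827, -0.3703)  len=0.2650
  (v13,v18,v14) [+-+] → (-0.5352, 0.898827, -0.3703)–(-0.5352, 1.55108, -0.554242)  len=0.6777
  (v14,v18,v19) [+--] → (-0.5352, 1.55108, -0.554242)–(-0.5352, 1.71051, -0.5992)  len=0.1656
  (v14,v19,v10) [+-+] → (-0.5352, 1.71051, -0.5992)–(-0.5352, 2.20113, -0.0132078)  len=0.7643
  (v10,v19,v15) [+--] → (-0.5352, 2.20113, -0.0132078)–(-0.5352, 2.21218, 0)  len=0.0172
  (v20,v25,v21) [-+-] → (-0.5352, -2.21218, 0)–(-0.5352, -2.20113, 0.0132078)  len=0.0172
  (v21,v25,v26) [-++] → (-0.5352, -2.20113, 0.0132078)–(-0.5352, -1.71051, 0.5992)  len=0.7643
  (v21,v26,v22) [-+-] → (-0.5352, -1.71051, 0.5992)–(-0.5352, -1.55108, 0.554242)  len=0.1656
  (v22,v26,v27) [-++] → (-0.5352, -1.55108, 0.554242)–(-0.5352, -0.898827, 0.3703)  len=0.6777
  (v22,v27,v23) [-+-] → (-0.5352, -0.898827, 0.3703)–(-0.5352, -0.898827, 0.105339)  len=0.2650
  (v23,v27,v28) [-++] → (-0.5352, -0.898827, 0.105339)–(-0.5352, -0.898827, -0.3703)  len=0.4756
  (v23,v28,v24) [-+-] → (-0.5352, -0.898827, -0.3703)–(-0.5352, -1.05899, -0.415465)  len=0.1664
  (v24,v28,v29) [-++] → (-0.5352, -1.05899, -0.415465)–(-0.5352, -1.71051, -0.5992)  len=0.6769
  (v24,v29,v20) [-+-] → (-0.5352, -1.71051, -0.5992)–(-0.5352, -1.74774, -0.554727)  len=0.0580
  (v20,v29,v25) [-++] → (-0.5352, -1.74774, -0.554727)–(-0.5352, -2.21218, 0)  len=0.7235

Chained into 2 loop(s):
  loop 1: 10 segments, perimeter = 3.9902
  loop 2: 10 segments, perimeter = 3.9902
Total perimeter = 7.980

loops=2 perimeter=7.980


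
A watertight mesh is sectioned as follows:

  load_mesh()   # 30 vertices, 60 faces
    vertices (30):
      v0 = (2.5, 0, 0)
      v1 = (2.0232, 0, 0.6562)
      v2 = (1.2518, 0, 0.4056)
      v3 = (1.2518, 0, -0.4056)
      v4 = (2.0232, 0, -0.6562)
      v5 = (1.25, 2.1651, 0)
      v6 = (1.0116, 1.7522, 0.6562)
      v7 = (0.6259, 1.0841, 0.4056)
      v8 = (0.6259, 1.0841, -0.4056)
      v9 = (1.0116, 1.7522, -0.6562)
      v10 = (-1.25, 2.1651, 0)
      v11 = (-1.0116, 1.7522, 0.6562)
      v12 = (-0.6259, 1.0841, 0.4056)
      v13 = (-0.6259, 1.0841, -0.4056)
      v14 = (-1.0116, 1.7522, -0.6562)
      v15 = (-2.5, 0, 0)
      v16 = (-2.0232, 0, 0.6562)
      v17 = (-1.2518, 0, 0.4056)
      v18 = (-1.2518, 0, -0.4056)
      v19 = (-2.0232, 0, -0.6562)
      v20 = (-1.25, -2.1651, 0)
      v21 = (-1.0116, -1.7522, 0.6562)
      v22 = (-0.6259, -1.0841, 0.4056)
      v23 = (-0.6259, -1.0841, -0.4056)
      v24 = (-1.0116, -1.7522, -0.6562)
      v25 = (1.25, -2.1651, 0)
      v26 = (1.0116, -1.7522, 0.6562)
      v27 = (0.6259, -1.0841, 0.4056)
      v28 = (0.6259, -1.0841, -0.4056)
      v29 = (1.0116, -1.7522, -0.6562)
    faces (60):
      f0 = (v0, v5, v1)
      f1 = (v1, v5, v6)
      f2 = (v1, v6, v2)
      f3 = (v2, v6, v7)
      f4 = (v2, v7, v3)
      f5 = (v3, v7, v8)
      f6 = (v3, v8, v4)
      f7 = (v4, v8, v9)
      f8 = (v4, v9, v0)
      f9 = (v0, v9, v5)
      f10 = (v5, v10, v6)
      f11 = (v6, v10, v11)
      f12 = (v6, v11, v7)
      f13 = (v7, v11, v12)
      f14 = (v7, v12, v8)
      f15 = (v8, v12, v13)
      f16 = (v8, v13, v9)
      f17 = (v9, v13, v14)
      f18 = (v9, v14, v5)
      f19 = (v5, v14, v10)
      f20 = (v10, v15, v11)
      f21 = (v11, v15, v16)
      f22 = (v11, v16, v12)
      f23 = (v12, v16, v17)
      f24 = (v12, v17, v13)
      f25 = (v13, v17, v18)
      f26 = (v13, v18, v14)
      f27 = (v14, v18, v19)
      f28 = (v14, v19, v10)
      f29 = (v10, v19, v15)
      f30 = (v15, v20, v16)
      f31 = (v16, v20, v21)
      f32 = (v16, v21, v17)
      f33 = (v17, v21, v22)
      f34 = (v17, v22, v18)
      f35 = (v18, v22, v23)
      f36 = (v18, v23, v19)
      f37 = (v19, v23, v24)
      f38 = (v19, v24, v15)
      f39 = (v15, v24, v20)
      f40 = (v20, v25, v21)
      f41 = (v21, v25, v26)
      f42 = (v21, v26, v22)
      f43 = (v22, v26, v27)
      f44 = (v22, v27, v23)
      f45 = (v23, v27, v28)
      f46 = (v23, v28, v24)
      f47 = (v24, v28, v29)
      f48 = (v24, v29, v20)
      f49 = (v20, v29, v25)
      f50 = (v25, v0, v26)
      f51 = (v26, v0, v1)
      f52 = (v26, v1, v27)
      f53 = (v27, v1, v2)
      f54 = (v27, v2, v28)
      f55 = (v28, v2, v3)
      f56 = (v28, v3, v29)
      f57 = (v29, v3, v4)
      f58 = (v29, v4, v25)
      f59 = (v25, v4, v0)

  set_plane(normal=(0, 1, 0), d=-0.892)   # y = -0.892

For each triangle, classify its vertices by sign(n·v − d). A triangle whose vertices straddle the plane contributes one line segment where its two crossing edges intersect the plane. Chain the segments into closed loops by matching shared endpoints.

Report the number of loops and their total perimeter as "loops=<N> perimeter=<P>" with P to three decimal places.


Straddling triangles (20 of 60):
  (v15,v20,v16) [+-+] → (-1.98501, -0.892, 0)–(-1.70465, -0.892, 0.385852)  len=0.4770
  (v16,v20,v21) [+--] → (-1.70465, -0.892, 0.385852)–(-1.50822, -0.892, 0.6562)  len=0.3342
  (v16,v21,v17) [+-+] → (-1.50822, -0.892, 0.6562)–(-1.12952, -0.892, 0.533174)  len=0.3982
  (v17,v21,v22) [+--] → (-1.12952, -0.892, 0.533174)–(-0.736808, -0.892, 0.4056)  len=0.4129
  (v17,v22,v18) [+-+] → (-0.736808, -0.892, 0.4056)–(-0.736808, -0.892, 0.261857)  len=0.1437
  (v18,v22,v23) [+--] → (-0.736808, -0.892, 0.261857)–(-0.736808, -0.892, -0.4056)  len=0.6675
  (v18,v23,v19) [+-+] → (-0.736808, -0.892, -0.4056)–(-0.873498, -0.892, -0.450006)  len=0.1437
  (v19,v23,v24) [+--] → (-0.873498, -0.892, -0.450006)–(-1.50822, -0.892, -0.6562)  len=0.6674
  (v19,v24,v15) [+-+] → (-1.50822, -0.892, -0.6562)–(-1.74229, -0.892, -0.334055)  len=0.3982
  (v15,v24,v20) [+--] → (-1.74229, -0.892, -0.334055)–(-1.98501, -0.892, 0)  len=0.4129
  (v25,v0,v26) [-+-] → (1.98501, -0.892, 0)–(1.74229, -0.892, 0.334055)  len=0.4129
  (v26,v0,v1) [-++] → (1.74229, -0.892, 0.334055)–(1.50822, -0.892, 0.6562)  len=0.3982
  (v26,v1,v27) [-+-] → (1.50822, -0.892, 0.6562)–(0.873498, -0.892, 0.450006)  len=0.6674
  (v27,v1,v2) [-++] → (0.873498, -0.892, 0.450006)–(0.736808, -0.892, 0.4056)  len=0.1437
  (v27,v2,v28) [-+-] → (0.736808, -0.892, 0.4056)–(0.736808, -0.892, -0.261857)  len=0.6675
  (v28,v2,v3) [-++] → (0.736808, -0.892, -0.261857)–(0.736808, -0.892, -0.4056)  len=0.1437
  (v28,v3,v29) [-+-] → (0.736808, -0.892, -0.4056)–(1.12952, -0.892, -0.533174)  len=0.4129
  (v29,v3,v4) [-++] → (1.12952, -0.892, -0.533174)–(1.50822, -0.892, -0.6562)  len=0.3982
  (v29,v4,v25) [-+-] → (1.50822, -0.892, -0.6562)–(1.70465, -0.892, -0.385852)  len=0.3342
  (v25,v4,v0) [-++] → (1.70465, -0.892, -0.385852)–(1.98501, -0.892, 0)  len=0.4770

Chained into 2 loop(s):
  loop 1: 10 segments, perimeter = 4.0556
  loop 2: 10 segments, perimeter = 4.0556
Total perimeter = 8.111

loops=2 perimeter=8.111


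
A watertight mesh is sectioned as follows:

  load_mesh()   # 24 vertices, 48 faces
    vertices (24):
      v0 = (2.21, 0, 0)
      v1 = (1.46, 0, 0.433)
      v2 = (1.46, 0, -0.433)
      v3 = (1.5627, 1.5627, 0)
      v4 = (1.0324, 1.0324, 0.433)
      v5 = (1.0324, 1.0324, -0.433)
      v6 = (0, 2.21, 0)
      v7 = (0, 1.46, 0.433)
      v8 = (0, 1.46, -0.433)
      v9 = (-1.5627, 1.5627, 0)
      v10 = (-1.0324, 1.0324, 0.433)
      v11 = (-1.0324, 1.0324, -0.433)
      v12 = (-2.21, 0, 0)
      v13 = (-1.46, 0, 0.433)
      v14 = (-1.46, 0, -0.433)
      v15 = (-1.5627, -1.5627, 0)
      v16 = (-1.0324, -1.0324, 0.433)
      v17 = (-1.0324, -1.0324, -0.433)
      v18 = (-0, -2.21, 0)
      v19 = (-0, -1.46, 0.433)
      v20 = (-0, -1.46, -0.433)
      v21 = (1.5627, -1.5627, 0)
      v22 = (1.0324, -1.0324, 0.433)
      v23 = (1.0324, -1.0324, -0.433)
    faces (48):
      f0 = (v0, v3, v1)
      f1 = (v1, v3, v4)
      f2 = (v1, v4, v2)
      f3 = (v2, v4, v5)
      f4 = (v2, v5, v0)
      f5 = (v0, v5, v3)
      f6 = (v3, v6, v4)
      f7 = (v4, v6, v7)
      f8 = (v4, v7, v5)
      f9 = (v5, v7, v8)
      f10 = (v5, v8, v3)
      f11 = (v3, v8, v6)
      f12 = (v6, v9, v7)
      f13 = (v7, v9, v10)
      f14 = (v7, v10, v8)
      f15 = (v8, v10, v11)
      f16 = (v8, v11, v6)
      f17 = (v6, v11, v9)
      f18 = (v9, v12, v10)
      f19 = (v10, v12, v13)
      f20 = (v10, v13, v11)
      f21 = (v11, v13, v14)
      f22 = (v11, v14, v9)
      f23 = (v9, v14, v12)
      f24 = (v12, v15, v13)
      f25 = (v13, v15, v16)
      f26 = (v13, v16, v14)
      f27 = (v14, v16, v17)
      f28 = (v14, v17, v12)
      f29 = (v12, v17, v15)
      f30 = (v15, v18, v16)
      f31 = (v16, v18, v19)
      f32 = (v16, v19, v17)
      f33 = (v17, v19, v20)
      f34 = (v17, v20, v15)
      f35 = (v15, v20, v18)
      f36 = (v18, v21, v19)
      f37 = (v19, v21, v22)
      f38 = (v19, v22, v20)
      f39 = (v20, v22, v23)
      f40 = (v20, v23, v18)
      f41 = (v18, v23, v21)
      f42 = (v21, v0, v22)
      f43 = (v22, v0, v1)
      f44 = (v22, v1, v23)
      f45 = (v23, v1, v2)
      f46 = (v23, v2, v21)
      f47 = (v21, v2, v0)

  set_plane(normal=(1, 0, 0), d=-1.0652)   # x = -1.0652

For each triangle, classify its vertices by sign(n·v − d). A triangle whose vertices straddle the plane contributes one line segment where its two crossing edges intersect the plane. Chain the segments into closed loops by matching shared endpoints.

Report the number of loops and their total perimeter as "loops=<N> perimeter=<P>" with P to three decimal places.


loops=2 perimeter=5.442

Straddling triangles (16 of 48):
  (v6,v9,v7) [+-+] → (-1.0652, 1.76877, 0)–(-1.0652, 1.53, 0.13785)  len=0.2757
  (v7,v9,v10) [+-+] → (-1.0652, 1.53, 0.13785)–(-1.0652, 1.0652, 0.406218)  len=0.5367
  (v6,v11,v9) [++-] → (-1.0652, 1.0652, -0.406218)–(-1.0652, 1.76877, 0)  len=0.8124
  (v9,v12,v10) [--+] → (-1.0652, 1.00364, 0.42094)–(-1.0652, 1.0652, 0.406218)  len=0.0633
  (v10,v12,v13) [+--] → (-1.0652, 1.00364, 0.42094)–(-1.0652, 0.953207, 0.433)  len=0.0519
  (v10,v13,v11) [+-+] → (-1.0652, 0.953207, 0.433)–(-1.0652, 0.953207, -0.366572)  len=0.7996
  (v11,v13,v14) [+--] → (-1.0652, 0.953207, -0.366572)–(-1.0652, 0.953207, -0.433)  len=0.0664
  (v11,v14,v9) [+--] → (-1.0652, 0.953207, -0.433)–(-1.0652, 1.0652, -0.406218)  len=0.1152
  (v13,v15,v16) [--+] → (-1.0652, -1.0652, 0.406218)–(-1.0652, -0.953207, 0.433)  len=0.1152
  (v13,v16,v14) [-+-] → (-1.0652, -0.953207, 0.433)–(-1.0652, -0.953207, 0.366572)  len=0.0664
  (v14,v16,v17) [-++] → (-1.0652, -0.953207, 0.366572)–(-1.0652, -0.953207, -0.433)  len=0.7996
  (v14,v17,v12) [-+-] → (-1.0652, -0.953207, -0.433)–(-1.0652, -1.00364, -0.42094)  len=0.0519
  (v12,v17,v15) [-+-] → (-1.0652, -1.00364, -0.42094)–(-1.0652, -1.0652, -0.406218)  len=0.0633
  (v15,v18,v16) [-++] → (-1.0652, -1.76877, 0)–(-1.0652, -1.0652, 0.406218)  len=0.8124
  (v17,v20,v15) [++-] → (-1.0652, -1.53, -0.13785)–(-1.0652, -1.0652, -0.406218)  len=0.5367
  (v15,v20,v18) [-++] → (-1.0652, -1.53, -0.13785)–(-1.0652, -1.76877, 0)  len=0.2757

Chained into 2 loop(s):
  loop 1: 8 segments, perimeter = 2.7211
  loop 2: 8 segments, perimeter = 2.7211
Total perimeter = 5.442


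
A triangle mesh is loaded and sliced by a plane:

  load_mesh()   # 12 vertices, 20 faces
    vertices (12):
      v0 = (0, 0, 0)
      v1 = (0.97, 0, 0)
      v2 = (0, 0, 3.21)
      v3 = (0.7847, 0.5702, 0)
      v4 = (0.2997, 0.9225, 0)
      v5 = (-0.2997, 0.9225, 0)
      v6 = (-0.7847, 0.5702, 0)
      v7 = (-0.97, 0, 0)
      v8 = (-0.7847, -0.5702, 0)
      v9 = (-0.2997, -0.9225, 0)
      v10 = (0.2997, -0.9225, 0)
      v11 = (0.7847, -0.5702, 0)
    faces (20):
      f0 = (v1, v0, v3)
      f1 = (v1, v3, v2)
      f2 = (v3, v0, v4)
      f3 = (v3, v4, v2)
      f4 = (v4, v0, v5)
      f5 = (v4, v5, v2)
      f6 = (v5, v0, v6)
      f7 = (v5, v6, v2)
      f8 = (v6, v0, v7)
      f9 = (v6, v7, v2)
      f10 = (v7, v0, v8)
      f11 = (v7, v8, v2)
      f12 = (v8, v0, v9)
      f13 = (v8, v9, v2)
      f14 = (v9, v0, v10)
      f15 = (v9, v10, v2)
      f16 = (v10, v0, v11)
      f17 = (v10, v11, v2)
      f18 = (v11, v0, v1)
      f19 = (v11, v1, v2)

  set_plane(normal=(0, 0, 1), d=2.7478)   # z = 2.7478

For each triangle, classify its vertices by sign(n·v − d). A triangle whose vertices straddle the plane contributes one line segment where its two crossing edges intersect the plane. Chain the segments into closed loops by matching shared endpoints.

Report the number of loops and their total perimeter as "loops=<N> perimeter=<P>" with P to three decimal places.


Straddling triangles (10 of 20):
  (v1,v3,v2) [--+] → (0.112987, 0.0821017, 2.7478)–(0.139668, 0, 2.7478)  len=0.0863
  (v3,v4,v2) [--+] → (0.0431531, 0.132829, 2.7478)–(0.112987, 0.0821017, 2.7478)  len=0.0863
  (v4,v5,v2) [--+] → (-0.0431531, 0.132829, 2.7478)–(0.0431531, 0.132829, 2.7478)  len=0.0863
  (v5,v6,v2) [--+] → (-0.112987, 0.0821017, 2.7478)–(-0.0431531, 0.132829, 2.7478)  len=0.0863
  (v6,v7,v2) [--+] → (-0.139668, 0, 2.7478)–(-0.112987, 0.0821017, 2.7478)  len=0.0863
  (v7,v8,v2) [--+] → (-0.112987, -0.0821017, 2.7478)–(-0.139668, 0, 2.7478)  len=0.0863
  (v8,v9,v2) [--+] → (-0.0431531, -0.132829, 2.7478)–(-0.112987, -0.0821017, 2.7478)  len=0.0863
  (v9,v10,v2) [--+] → (0.0431531, -0.132829, 2.7478)–(-0.0431531, -0.132829, 2.7478)  len=0.0863
  (v10,v11,v2) [--+] → (0.112987, -0.0821017, 2.7478)–(0.0431531, -0.132829, 2.7478)  len=0.0863
  (v11,v1,v2) [--+] → (0.139668, 0, 2.7478)–(0.112987, -0.0821017, 2.7478)  len=0.0863

Chained into 1 loop(s):
  loop 1: 10 segments, perimeter = 0.8632
Total perimeter = 0.863

loops=1 perimeter=0.863


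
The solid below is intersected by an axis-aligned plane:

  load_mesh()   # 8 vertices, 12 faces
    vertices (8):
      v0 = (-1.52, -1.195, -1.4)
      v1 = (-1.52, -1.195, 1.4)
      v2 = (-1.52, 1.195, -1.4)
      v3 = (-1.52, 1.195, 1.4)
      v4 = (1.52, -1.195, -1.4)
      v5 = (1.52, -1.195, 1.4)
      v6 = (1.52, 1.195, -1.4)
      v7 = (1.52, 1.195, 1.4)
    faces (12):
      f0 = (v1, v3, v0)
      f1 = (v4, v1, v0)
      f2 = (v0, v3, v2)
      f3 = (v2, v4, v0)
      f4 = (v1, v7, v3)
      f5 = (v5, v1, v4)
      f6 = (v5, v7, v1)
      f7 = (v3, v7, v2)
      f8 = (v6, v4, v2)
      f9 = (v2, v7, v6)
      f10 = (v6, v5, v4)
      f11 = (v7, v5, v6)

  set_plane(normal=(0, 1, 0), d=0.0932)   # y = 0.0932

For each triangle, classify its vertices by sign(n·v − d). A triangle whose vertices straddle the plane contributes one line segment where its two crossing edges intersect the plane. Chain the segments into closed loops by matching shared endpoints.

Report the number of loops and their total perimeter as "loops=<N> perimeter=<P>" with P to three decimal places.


loops=1 perimeter=11.680

Straddling triangles (8 of 12):
  (v1,v3,v0) [-+-] → (-1.52, 0.0932, 1.4)–(-1.52, 0.0932, 0.109188)  len=1.2908
  (v0,v3,v2) [-++] → (-1.52, 0.0932, 0.109188)–(-1.52, 0.0932, -1.4)  len=1.5092
  (v2,v4,v0) [+--] → (-0.118547, 0.0932, -1.4)–(-1.52, 0.0932, -1.4)  len=1.4015
  (v1,v7,v3) [-++] → (0.118547, 0.0932, 1.4)–(-1.52, 0.0932, 1.4)  len=1.6385
  (v5,v7,v1) [-+-] → (1.52, 0.0932, 1.4)–(0.118547, 0.0932, 1.4)  len=1.4015
  (v6,v4,v2) [+-+] → (1.52, 0.0932, -1.4)–(-0.118547, 0.0932, -1.4)  len=1.6385
  (v6,v5,v4) [+--] → (1.52, 0.0932, -0.109188)–(1.52, 0.0932, -1.4)  len=1.2908
  (v7,v5,v6) [+-+] → (1.52, 0.0932, 1.4)–(1.52, 0.0932, -0.109188)  len=1.5092

Chained into 1 loop(s):
  loop 1: 8 segments, perimeter = 11.6800
Total perimeter = 11.680
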